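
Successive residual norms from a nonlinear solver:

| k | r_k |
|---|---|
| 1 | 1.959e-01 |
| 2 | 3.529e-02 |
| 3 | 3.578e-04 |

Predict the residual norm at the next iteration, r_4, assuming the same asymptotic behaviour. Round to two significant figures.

1.6e-9

First estimate the order: p ≈ ln(r_3/r_2) / ln(r_2/r_1) = ln(3.578e-04/3.529e-02)/ln(3.529e-02/1.959e-01) = ln(0.0101388)/ln(0.180143) ≈ 2.6787.
Then r_4 ≈ r_3·(r_3/r_2)^p = 3.578e-04·(0.0101388)^2.6787 = 3.578e-04·4.55655e-06 ≈ 1.63e-09.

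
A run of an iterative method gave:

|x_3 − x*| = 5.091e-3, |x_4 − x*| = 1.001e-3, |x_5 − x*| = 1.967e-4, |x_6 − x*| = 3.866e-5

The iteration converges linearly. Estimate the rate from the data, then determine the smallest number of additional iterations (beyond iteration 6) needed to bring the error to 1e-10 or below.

Rate ρ ≈ |x_6 − x*|/|x_5 − x*| = 3.866e-5/1.967e-4 = 0.1965.
After j more steps, |x_{6+j} − x*| ≈ 3.866e-5·ρ^j; need ρ^j ≤ 1e-10/3.866e-5 = 2.58665e-06.
j ≥ ln(2.58665e-06)/ln(0.1965) = -12.8651/-1.62709 = 7.907.
So 8 more iterations are needed.

8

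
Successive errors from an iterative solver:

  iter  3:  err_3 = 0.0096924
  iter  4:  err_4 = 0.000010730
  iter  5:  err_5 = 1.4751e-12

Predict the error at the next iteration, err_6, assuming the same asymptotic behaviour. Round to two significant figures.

1.7e-28

First estimate the order: p ≈ ln(err_5/err_4) / ln(err_4/err_3) = ln(1.4751e-12/0.000010730)/ln(0.000010730/0.0096924) = ln(1.37474e-07)/ln(0.00110705) ≈ 2.3214.
Then err_6 ≈ err_5·(err_5/err_4)^p = 1.4751e-12·(1.37474e-07)^2.3214 = 1.4751e-12·1.17778e-16 ≈ 1.737e-28.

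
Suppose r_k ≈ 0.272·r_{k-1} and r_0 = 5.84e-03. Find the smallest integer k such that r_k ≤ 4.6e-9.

After k steps, r_k ≈ 5.84e-03·0.272^k.
Need 0.272^k ≤ 4.6e-9/5.84e-03 = 7.87671e-07.
k ≥ ln(7.87671e-07)/ln(0.272) = -14.0542/-1.30195 = 10.795.
Smallest integer k = 11.

11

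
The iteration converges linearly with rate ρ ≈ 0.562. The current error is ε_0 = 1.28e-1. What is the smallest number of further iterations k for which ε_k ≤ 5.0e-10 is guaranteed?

After k steps, ε_k ≈ 1.28e-1·0.562^k.
Need 0.562^k ≤ 5.0e-10/1.28e-1 = 3.90625e-09.
k ≥ ln(3.90625e-09)/ln(0.562) = -19.3607/-0.57625 = 33.598.
Smallest integer k = 34.

34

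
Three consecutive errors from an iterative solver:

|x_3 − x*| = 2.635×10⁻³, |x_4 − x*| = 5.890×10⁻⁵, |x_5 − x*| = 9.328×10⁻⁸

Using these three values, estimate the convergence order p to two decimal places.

1.70

p ≈ ln(|x_5 − x*|/|x_4 − x*|) / ln(|x_4 − x*|/|x_3 − x*|)
  = ln(9.328×10⁻⁸/5.890×10⁻⁵) / ln(5.890×10⁻⁵/2.635×10⁻³)
  = ln(0.0015837) / ln(0.0223529)
  = -6.44799 / -3.80080 ≈ 1.69648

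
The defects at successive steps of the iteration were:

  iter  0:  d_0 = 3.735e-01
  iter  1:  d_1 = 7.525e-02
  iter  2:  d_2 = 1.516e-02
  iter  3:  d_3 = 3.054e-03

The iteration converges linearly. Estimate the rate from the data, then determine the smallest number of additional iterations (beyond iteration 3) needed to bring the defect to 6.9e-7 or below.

Rate ρ ≈ d_3/d_2 = 3.054e-03/1.516e-02 = 0.2015.
After j more steps, d_{3+j} ≈ 3.054e-03·ρ^j; need ρ^j ≤ 6.9e-7/3.054e-03 = 0.000225933.
j ≥ ln(0.000225933)/ln(0.2015) = -8.3953/-1.60197 = 5.241.
So 6 more iterations are needed.

6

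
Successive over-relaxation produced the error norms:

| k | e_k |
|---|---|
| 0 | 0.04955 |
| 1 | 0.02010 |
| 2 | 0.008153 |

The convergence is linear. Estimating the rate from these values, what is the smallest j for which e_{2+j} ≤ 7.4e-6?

8

Rate ρ ≈ e_2/e_1 = 0.008153/0.02010 = 0.4056.
After j more steps, e_{2+j} ≈ 0.008153·ρ^j; need ρ^j ≤ 7.4e-6/0.008153 = 0.000907641.
j ≥ ln(0.000907641)/ln(0.4056) = -7.0047/-0.90239 = 7.762.
So 8 more iterations are needed.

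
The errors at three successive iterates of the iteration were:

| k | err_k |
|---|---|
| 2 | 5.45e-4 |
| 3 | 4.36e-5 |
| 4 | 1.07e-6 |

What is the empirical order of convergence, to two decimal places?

p ≈ ln(err_4/err_3) / ln(err_3/err_2)
  = ln(1.07e-6/4.36e-5) / ln(4.36e-5/5.45e-4)
  = ln(0.0245413) / ln(0.08)
  = -3.70740 / -2.52573 ≈ 1.46785

1.47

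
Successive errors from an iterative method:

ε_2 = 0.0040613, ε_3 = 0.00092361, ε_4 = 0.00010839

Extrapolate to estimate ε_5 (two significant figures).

4.9e-6

First estimate the order: p ≈ ln(ε_4/ε_3) / ln(ε_3/ε_2) = ln(0.00010839/0.00092361)/ln(0.00092361/0.0040613) = ln(0.117355)/ln(0.227417) ≈ 1.4467.
Then ε_5 ≈ ε_4·(ε_4/ε_3)^p = 0.00010839·(0.117355)^1.4467 = 0.00010839·0.0450659 ≈ 4.885e-06.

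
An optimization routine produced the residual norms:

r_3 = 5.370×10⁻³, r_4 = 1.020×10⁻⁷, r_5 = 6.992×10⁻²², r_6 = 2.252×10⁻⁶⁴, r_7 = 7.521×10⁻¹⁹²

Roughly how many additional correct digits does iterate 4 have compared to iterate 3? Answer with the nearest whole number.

5

Digits gained ≈ log₁₀(r_3/r_4) = log₁₀(5.370×10⁻³/1.020×10⁻⁷) = log₁₀(52647.1) ≈ 4.721.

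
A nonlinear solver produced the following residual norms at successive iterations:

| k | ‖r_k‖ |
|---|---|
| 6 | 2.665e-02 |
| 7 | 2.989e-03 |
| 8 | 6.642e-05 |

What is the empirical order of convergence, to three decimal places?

p ≈ ln(‖r_8‖/‖r_7‖) / ln(‖r_7‖/‖r_6‖)
  = ln(6.642e-05/2.989e-03) / ln(2.989e-03/2.665e-02)
  = ln(0.0222215) / ln(0.112158)
  = -3.806695 / -2.187847 ≈ 1.739927

1.740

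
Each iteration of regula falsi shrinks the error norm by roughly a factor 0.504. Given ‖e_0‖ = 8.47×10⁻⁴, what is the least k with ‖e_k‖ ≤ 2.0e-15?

40

After k steps, ‖e_k‖ ≈ 8.47×10⁻⁴·0.504^k.
Need 0.504^k ≤ 2.0e-15/8.47×10⁻⁴ = 2.36128e-12.
k ≥ ln(2.36128e-12)/ln(0.504) = -26.7718/-0.68518 = 39.073.
Smallest integer k = 40.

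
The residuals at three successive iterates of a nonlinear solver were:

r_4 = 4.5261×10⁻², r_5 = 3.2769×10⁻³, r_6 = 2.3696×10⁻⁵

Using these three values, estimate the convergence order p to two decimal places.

p ≈ ln(r_6/r_5) / ln(r_5/r_4)
  = ln(2.3696×10⁻⁵/3.2769×10⁻³) / ln(3.2769×10⁻³/4.5261×10⁻²)
  = ln(0.00723122) / ln(0.0724001)
  = -4.92935 / -2.62555 ≈ 1.87745

1.88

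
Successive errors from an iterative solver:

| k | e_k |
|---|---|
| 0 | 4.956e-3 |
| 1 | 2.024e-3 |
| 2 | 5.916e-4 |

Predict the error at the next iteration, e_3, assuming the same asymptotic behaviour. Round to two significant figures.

1.1e-4

First estimate the order: p ≈ ln(e_2/e_1) / ln(e_1/e_0) = ln(5.916e-4/2.024e-3)/ln(2.024e-3/4.956e-3) = ln(0.292292)/ln(0.408394) ≈ 1.3735.
Then e_3 ≈ e_2·(e_2/e_1)^p = 5.916e-4·(0.292292)^1.3735 = 5.916e-4·0.184629 ≈ 0.0001092.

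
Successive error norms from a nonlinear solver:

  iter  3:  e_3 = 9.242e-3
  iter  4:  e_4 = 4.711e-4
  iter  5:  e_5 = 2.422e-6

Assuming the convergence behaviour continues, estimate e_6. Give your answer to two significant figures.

2.1e-10

First estimate the order: p ≈ ln(e_5/e_4) / ln(e_4/e_3) = ln(2.422e-6/4.711e-4)/ln(4.711e-4/9.242e-3) = ln(0.00514116)/ln(0.0509738) ≈ 1.7707.
Then e_6 ≈ e_5·(e_5/e_4)^p = 2.422e-6·(0.00514116)^1.7707 = 2.422e-6·8.85067e-05 ≈ 2.144e-10.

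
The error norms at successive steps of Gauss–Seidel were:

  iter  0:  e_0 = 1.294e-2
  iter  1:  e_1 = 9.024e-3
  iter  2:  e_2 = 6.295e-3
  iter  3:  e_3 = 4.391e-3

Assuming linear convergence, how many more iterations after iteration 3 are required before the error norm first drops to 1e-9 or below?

43

Rate ρ ≈ e_3/e_2 = 4.391e-3/6.295e-3 = 0.6975.
After j more steps, e_{3+j} ≈ 4.391e-3·ρ^j; need ρ^j ≤ 1e-9/4.391e-3 = 2.27739e-07.
j ≥ ln(2.27739e-07)/ln(0.6975) = -15.2951/-0.36025 = 42.457.
So 43 more iterations are needed.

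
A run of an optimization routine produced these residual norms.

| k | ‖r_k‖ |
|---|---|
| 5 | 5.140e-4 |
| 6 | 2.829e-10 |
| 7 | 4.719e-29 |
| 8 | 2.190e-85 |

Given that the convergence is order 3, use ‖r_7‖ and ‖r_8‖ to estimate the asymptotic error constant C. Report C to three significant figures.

C ≈ ‖r_8‖ / ‖r_7‖^3
  = 2.190e-85 / (4.719e-29)^3
  = 2.190e-85 / 1.05087e-85 ≈ 2.084

2.08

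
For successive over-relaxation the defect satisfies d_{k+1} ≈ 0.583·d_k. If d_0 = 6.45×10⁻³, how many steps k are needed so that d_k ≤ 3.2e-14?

After k steps, d_k ≈ 6.45×10⁻³·0.583^k.
Need 0.583^k ≤ 3.2e-14/6.45×10⁻³ = 4.96124e-12.
k ≥ ln(4.96124e-12)/ln(0.583) = -26.0294/-0.53957 = 48.241.
Smallest integer k = 49.

49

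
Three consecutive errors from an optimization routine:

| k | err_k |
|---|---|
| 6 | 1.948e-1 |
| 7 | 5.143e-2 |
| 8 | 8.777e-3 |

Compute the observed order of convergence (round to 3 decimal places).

1.328

p ≈ ln(err_8/err_7) / ln(err_7/err_6)
  = ln(8.777e-3/5.143e-2) / ln(5.143e-2/1.948e-1)
  = ln(0.170659) / ln(0.264014)
  = -1.768088 / -1.331753 ≈ 1.327640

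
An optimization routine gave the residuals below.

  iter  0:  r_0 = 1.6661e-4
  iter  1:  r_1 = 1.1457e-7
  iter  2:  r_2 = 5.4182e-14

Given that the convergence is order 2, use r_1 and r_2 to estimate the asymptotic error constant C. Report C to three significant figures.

C ≈ r_2 / r_1^2
  = 5.4182e-14 / (1.1457e-7)^2
  = 5.4182e-14 / 1.31263e-14 ≈ 4.1277

4.13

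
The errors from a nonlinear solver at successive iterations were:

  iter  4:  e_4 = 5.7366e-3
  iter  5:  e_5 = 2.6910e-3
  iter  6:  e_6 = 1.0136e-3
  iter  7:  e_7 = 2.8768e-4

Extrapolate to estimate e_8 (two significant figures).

5.7e-5

First estimate the order: p ≈ ln(e_7/e_6) / ln(e_6/e_5) = ln(2.8768e-4/1.0136e-3)/ln(1.0136e-3/2.6910e-3) = ln(0.28382)/ln(0.376663) ≈ 1.2898.
Then e_8 ≈ e_7·(e_7/e_6)^p = 2.8768e-4·(0.28382)^1.2898 = 2.8768e-4·0.197031 ≈ 5.668e-05.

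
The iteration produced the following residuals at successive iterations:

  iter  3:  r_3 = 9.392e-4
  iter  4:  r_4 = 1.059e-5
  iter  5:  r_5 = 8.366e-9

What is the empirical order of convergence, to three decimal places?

p ≈ ln(r_5/r_4) / ln(r_4/r_3)
  = ln(8.366e-9/1.059e-5) / ln(1.059e-5/9.392e-4)
  = ln(0.000789991) / ln(0.0112756)
  = -7.143489 / -4.485114 ≈ 1.592711

1.593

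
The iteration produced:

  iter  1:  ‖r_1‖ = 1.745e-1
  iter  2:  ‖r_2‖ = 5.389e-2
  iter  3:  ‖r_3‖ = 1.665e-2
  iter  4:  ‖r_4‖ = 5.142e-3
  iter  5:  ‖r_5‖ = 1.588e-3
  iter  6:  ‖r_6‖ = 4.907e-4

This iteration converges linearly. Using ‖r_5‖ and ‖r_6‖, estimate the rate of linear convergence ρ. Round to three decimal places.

ρ ≈ ‖r_6‖/‖r_5‖ = 4.907e-4/1.588e-3 = 0.30901

0.309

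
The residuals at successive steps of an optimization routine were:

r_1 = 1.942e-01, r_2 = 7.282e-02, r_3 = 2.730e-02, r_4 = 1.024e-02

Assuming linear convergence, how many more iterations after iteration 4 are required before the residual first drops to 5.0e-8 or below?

Rate ρ ≈ r_4/r_3 = 1.024e-02/2.730e-02 = 0.3751.
After j more steps, r_{4+j} ≈ 1.024e-02·ρ^j; need ρ^j ≤ 5.0e-8/1.024e-02 = 4.88281e-06.
j ≥ ln(4.88281e-06)/ln(0.3751) = -12.2298/-0.98056 = 12.472.
So 13 more iterations are needed.

13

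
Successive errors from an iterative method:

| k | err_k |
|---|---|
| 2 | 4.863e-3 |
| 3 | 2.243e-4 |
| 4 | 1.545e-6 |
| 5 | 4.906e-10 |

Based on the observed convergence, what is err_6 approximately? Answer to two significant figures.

1.1e-15

First estimate the order: p ≈ ln(err_5/err_4) / ln(err_4/err_3) = ln(4.906e-10/1.545e-6)/ln(1.545e-6/2.243e-4) = ln(0.00031754)/ln(0.0068881) ≈ 1.6181.
Then err_6 ≈ err_5·(err_5/err_4)^p = 4.906e-10·(0.00031754)^1.6181 = 4.906e-10·2.18555e-06 ≈ 1.072e-15.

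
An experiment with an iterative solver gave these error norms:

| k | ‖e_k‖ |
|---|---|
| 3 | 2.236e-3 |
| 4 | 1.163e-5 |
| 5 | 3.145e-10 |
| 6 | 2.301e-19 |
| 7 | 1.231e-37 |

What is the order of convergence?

Consecutive ratios: ‖e_7‖/‖e_6‖ = 1.231e-37/2.301e-19 = 5.34985e-19, ‖e_6‖/‖e_5‖ = 2.301e-19/3.145e-10 = 7.31638e-10.
p ≈ ln(5.34985e-19)/ln(7.31638e-10) = -42.0720/-21.0357 ≈ 2.00.
So the convergence is quadratic (order 2).

2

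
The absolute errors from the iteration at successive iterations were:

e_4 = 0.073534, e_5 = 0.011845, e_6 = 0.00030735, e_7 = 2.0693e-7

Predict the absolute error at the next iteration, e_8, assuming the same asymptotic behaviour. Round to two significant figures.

First estimate the order: p ≈ ln(e_7/e_6) / ln(e_6/e_5) = ln(2.0693e-7/0.00030735)/ln(0.00030735/0.011845) = ln(0.000673272)/ln(0.0259477) ≈ 2.0000.
Then e_8 ≈ e_7·(e_7/e_6)^p = 2.0693e-7·(0.000673272)^2.0000 = 2.0693e-7·4.53295e-07 ≈ 9.38e-14.

9.4e-14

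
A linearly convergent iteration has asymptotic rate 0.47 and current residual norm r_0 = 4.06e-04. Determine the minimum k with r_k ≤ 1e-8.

After k steps, r_k ≈ 4.06e-04·0.47^k.
Need 0.47^k ≤ 1e-8/4.06e-04 = 2.46305e-05.
k ≥ ln(2.46305e-05)/ln(0.47) = -10.6115/-0.75502 = 14.055.
Smallest integer k = 15.

15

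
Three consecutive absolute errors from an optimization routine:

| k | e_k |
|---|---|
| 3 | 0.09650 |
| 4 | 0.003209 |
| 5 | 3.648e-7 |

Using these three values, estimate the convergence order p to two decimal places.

p ≈ ln(e_5/e_4) / ln(e_4/e_3)
  = ln(3.648e-7/0.003209) / ln(0.003209/0.09650)
  = ln(0.00011368) / ln(0.0332539)
  = -9.08212 / -3.40358 ≈ 2.66840

2.67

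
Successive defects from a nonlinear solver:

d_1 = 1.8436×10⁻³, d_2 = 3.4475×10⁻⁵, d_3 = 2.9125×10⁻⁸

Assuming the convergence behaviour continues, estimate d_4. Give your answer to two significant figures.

1.0e-13

First estimate the order: p ≈ ln(d_3/d_2) / ln(d_2/d_1) = ln(2.9125×10⁻⁸/3.4475×10⁻⁵)/ln(3.4475×10⁻⁵/1.8436×10⁻³) = ln(0.000844815)/ln(0.0186998) ≈ 1.7783.
Then d_4 ≈ d_3·(d_3/d_2)^p = 2.9125×10⁻⁸·(0.000844815)^1.7783 = 2.9125×10⁻⁸·3.42657e-06 ≈ 9.98e-14.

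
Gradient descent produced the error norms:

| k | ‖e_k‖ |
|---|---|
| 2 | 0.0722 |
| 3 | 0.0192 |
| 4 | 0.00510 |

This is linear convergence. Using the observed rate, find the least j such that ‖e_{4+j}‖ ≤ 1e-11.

Rate ρ ≈ ‖e_4‖/‖e_3‖ = 0.00510/0.0192 = 0.2656.
After j more steps, ‖e_{4+j}‖ ≈ 0.00510·ρ^j; need ρ^j ≤ 1e-11/0.00510 = 1.96078e-09.
j ≥ ln(1.96078e-09)/ln(0.2656) = -20.0499/-1.32576 = 15.123.
So 16 more iterations are needed.

16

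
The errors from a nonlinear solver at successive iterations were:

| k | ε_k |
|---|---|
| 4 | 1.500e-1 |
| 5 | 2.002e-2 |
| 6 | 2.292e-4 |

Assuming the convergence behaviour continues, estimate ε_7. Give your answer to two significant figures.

First estimate the order: p ≈ ln(ε_6/ε_5) / ln(ε_5/ε_4) = ln(2.292e-4/2.002e-2)/ln(2.002e-2/1.500e-1) = ln(0.0114486)/ln(0.133467) ≈ 2.2195.
Then ε_7 ≈ ε_6·(ε_6/ε_5)^p = 2.292e-4·(0.0114486)^2.2195 = 2.292e-4·4.91361e-05 ≈ 1.126e-08.

1.1e-8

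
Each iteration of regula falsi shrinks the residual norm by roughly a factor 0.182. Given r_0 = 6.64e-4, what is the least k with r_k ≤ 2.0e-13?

After k steps, r_k ≈ 6.64e-4·0.182^k.
Need 0.182^k ≤ 2.0e-13/6.64e-4 = 3.01205e-10.
k ≥ ln(3.01205e-10)/ln(0.182) = -21.9232/-1.70375 = 12.868.
Smallest integer k = 13.

13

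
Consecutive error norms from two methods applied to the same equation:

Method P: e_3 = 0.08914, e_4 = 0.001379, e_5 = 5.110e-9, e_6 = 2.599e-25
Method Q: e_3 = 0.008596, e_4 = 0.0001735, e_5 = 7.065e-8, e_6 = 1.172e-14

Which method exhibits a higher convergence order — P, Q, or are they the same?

P

Method P: p ≈ ln(2.599e-25/5.110e-9)/ln(5.110e-9/0.001379) ≈ 3.00.
Method Q: p ≈ ln(1.172e-14/7.065e-8)/ln(7.065e-8/0.0001735) ≈ 2.00.
Method P has the higher order (≈3.0 vs ≈2.0).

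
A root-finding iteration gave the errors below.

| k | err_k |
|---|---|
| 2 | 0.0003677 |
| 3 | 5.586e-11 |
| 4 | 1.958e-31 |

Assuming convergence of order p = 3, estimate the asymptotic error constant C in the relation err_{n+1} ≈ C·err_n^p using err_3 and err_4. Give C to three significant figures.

1.12

C ≈ err_4 / err_3^3
  = 1.958e-31 / (5.586e-11)^3
  = 1.958e-31 / 1.74302e-31 ≈ 1.1233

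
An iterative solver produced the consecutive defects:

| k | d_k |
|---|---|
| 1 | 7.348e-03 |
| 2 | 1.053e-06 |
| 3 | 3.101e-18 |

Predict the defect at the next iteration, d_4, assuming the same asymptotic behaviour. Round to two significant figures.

7.9e-53

First estimate the order: p ≈ ln(d_3/d_2) / ln(d_2/d_1) = ln(3.101e-18/1.053e-06)/ln(1.053e-06/7.348e-03) = ln(2.94492e-12)/ln(0.000143304) ≈ 2.9999.
Then d_4 ≈ d_3·(d_3/d_2)^p = 3.101e-18·(2.94492e-12)^2.9999 = 3.101e-18·2.56079e-35 ≈ 7.941e-53.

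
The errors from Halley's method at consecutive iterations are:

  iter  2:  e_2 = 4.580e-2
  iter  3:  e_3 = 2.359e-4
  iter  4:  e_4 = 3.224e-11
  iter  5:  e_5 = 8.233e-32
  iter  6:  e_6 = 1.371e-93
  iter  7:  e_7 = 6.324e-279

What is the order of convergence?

3

Consecutive ratios: e_7/e_6 = 6.324e-279/1.371e-93 = 4.61269e-186, e_6/e_5 = 1.371e-93/8.233e-32 = 1.66525e-62.
p ≈ ln(4.61269e-186)/ln(1.66525e-62) = -426.7520/-142.2503 ≈ 3.00.
So the convergence is cubic (order 3).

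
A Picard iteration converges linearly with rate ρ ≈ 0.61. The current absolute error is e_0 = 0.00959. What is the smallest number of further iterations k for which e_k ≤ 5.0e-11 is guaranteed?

After k steps, e_k ≈ 0.00959·0.61^k.
Need 0.61^k ≤ 5.0e-11/0.00959 = 5.21376e-09.
k ≥ ln(5.21376e-09)/ln(0.61) = -19.0720/-0.49430 = 38.584.
Smallest integer k = 39.

39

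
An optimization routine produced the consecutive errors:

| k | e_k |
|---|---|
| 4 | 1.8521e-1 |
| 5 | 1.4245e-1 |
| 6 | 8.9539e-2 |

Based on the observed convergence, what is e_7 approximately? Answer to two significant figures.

3.9e-2

First estimate the order: p ≈ ln(e_6/e_5) / ln(e_5/e_4) = ln(8.9539e-2/1.4245e-1)/ln(1.4245e-1/1.8521e-1) = ln(0.628564)/ln(0.769127) ≈ 1.7688.
Then e_7 ≈ e_6·(e_6/e_5)^p = 8.9539e-2·(0.628564)^1.7688 = 8.9539e-2·0.439866 ≈ 0.03939.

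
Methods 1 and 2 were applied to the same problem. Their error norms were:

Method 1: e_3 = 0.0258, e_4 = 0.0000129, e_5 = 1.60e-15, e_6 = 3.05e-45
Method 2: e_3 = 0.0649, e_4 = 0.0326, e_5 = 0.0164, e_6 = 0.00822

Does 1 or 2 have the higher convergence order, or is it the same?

1

Method 1: p ≈ ln(3.05e-45/1.60e-15)/ln(1.60e-15/0.0000129) ≈ 3.00.
Method 2: p ≈ ln(0.00822/0.0164)/ln(0.0164/0.0326) ≈ 1.01.
Method 1 has the higher order (≈3.0 vs ≈1.0).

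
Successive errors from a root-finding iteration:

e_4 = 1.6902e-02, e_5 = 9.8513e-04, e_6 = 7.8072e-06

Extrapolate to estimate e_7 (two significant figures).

First estimate the order: p ≈ ln(e_6/e_5) / ln(e_5/e_4) = ln(7.8072e-06/9.8513e-04)/ln(9.8513e-04/1.6902e-02) = ln(0.00792505)/ln(0.0582848) ≈ 1.7020.
Then e_7 ≈ e_6·(e_6/e_5)^p = 7.8072e-06·(0.00792505)^1.7020 = 7.8072e-06·0.000265523 ≈ 2.073e-09.

2.1e-9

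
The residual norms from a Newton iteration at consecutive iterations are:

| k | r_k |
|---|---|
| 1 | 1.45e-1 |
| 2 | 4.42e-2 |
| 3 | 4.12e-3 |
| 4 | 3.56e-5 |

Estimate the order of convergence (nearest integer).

2

Consecutive ratios: r_4/r_3 = 3.56e-5/4.12e-3 = 0.00864078, r_3/r_2 = 4.12e-3/4.42e-2 = 0.0932127.
p ≈ ln(0.00864078)/ln(0.0932127) = -4.7513/-2.3729 ≈ 2.00.
So the convergence is quadratic (order 2).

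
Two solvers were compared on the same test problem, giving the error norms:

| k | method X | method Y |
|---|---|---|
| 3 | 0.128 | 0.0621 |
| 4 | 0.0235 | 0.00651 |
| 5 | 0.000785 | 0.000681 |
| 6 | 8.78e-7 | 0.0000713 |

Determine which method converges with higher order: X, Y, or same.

X

Method X: p ≈ ln(8.78e-7/0.000785)/ln(0.000785/0.0235) ≈ 2.00.
Method Y: p ≈ ln(0.0000713/0.000681)/ln(0.000681/0.00651) ≈ 1.00.
Method X has the higher order (≈2.0 vs ≈1.0).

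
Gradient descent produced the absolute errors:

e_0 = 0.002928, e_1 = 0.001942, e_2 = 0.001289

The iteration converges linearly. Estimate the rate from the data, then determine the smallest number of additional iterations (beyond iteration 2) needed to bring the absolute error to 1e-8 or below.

Rate ρ ≈ e_2/e_1 = 0.001289/0.001942 = 0.6637.
After j more steps, e_{2+j} ≈ 0.001289·ρ^j; need ρ^j ≤ 1e-8/0.001289 = 7.75795e-06.
j ≥ ln(7.75795e-06)/ln(0.6637) = -11.7668/-0.40993 = 28.704.
So 29 more iterations are needed.

29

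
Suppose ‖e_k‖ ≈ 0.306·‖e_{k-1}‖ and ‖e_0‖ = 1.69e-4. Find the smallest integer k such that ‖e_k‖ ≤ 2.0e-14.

After k steps, ‖e_k‖ ≈ 1.69e-4·0.306^k.
Need 0.306^k ≤ 2.0e-14/1.69e-4 = 1.18343e-10.
k ≥ ln(1.18343e-10)/ln(0.306) = -22.8574/-1.18417 = 19.302.
Smallest integer k = 20.

20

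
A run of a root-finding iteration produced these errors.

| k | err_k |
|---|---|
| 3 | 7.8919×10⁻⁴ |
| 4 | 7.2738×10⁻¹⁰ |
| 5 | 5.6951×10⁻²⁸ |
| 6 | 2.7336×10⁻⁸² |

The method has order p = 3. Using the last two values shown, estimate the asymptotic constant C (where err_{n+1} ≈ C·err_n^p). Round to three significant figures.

1.48

C ≈ err_6 / err_5^3
  = 2.7336×10⁻⁸² / (5.6951×10⁻²⁸)^3
  = 2.7336×10⁻⁸² / 1.84716e-82 ≈ 1.4799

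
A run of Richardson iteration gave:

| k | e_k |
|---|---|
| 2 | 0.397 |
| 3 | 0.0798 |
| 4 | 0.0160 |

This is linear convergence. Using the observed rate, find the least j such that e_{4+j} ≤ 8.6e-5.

Rate ρ ≈ e_4/e_3 = 0.0160/0.0798 = 0.2005.
After j more steps, e_{4+j} ≈ 0.0160·ρ^j; need ρ^j ≤ 8.6e-5/0.0160 = 0.005375.
j ≥ ln(0.005375)/ln(0.2005) = -5.2260/-1.60694 = 3.252.
So 4 more iterations are needed.

4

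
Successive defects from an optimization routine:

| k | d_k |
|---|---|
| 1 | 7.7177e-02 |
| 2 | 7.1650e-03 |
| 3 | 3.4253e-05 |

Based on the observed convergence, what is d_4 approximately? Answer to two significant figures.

First estimate the order: p ≈ ln(d_3/d_2) / ln(d_2/d_1) = ln(3.4253e-05/7.1650e-03)/ln(7.1650e-03/7.7177e-02) = ln(0.0047806)/ln(0.0928385) ≈ 2.2480.
Then d_4 ≈ d_3·(d_3/d_2)^p = 3.4253e-05·(0.0047806)^2.2480 = 3.4253e-05·6.07402e-06 ≈ 2.081e-10.

2.1e-10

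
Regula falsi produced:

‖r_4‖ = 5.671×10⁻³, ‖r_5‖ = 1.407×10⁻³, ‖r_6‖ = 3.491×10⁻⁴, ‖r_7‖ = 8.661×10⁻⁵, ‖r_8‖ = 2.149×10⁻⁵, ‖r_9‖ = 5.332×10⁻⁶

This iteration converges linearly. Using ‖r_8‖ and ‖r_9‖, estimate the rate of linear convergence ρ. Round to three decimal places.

0.248

ρ ≈ ‖r_9‖/‖r_8‖ = 5.332×10⁻⁶/2.149×10⁻⁵ = 0.24812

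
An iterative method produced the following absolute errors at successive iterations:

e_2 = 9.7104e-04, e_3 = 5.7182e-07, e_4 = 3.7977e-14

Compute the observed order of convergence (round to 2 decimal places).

p ≈ ln(e_4/e_3) / ln(e_3/e_2)
  = ln(3.7977e-14/5.7182e-07) / ln(5.7182e-07/9.7104e-04)
  = ln(6.64143e-08) / ln(0.000588874)
  = -16.52735 / -7.43730 ≈ 2.22222

2.22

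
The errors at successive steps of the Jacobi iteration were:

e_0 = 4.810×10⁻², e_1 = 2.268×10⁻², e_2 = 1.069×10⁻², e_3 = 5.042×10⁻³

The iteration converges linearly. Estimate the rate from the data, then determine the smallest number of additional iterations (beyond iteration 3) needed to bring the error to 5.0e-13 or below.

Rate ρ ≈ e_3/e_2 = 5.042×10⁻³/1.069×10⁻² = 0.4717.
After j more steps, e_{3+j} ≈ 5.042×10⁻³·ρ^j; need ρ^j ≤ 5.0e-13/5.042×10⁻³ = 9.9167e-11.
j ≥ ln(9.9167e-11)/ln(0.4717) = -23.0342/-0.75141 = 30.655.
So 31 more iterations are needed.

31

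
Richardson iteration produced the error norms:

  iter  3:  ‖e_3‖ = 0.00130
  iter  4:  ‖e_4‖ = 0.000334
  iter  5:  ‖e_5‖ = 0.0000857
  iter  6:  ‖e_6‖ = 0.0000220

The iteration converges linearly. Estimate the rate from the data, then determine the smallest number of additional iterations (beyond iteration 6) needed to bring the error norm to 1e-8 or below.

Rate ρ ≈ ‖e_6‖/‖e_5‖ = 0.0000220/0.0000857 = 0.2567.
After j more steps, ‖e_{6+j}‖ ≈ 0.0000220·ρ^j; need ρ^j ≤ 1e-8/0.0000220 = 0.000454545.
j ≥ ln(0.000454545)/ln(0.2567) = -7.6962/-1.35985 = 5.660.
So 6 more iterations are needed.

6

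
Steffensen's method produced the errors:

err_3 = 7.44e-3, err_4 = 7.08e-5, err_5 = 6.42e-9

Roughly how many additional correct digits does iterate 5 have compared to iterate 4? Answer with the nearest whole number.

Digits gained ≈ log₁₀(err_4/err_5) = log₁₀(7.08e-5/6.42e-9) = log₁₀(11028) ≈ 4.042.

4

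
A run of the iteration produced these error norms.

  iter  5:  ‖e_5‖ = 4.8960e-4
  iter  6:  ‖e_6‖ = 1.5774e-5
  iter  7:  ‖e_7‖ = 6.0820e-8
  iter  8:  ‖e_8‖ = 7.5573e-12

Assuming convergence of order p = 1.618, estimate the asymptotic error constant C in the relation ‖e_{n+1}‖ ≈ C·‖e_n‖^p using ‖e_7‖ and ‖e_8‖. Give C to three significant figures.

3.58

C ≈ ‖e_8‖ / ‖e_7‖^1.618
  = 7.5573e-12 / (6.0820e-8)^1.618
  = 7.5573e-12 / 2.11148e-12 ≈ 3.5791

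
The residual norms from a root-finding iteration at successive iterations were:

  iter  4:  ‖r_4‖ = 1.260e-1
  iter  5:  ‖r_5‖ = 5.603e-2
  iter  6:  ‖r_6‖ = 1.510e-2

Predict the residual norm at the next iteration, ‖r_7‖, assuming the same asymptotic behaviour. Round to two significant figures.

First estimate the order: p ≈ ln(‖r_6‖/‖r_5‖) / ln(‖r_5‖/‖r_4‖) = ln(1.510e-2/5.603e-2)/ln(5.603e-2/1.260e-1) = ln(0.269498)/ln(0.444683) ≈ 1.6180.
Then ‖r_7‖ ≈ ‖r_6‖·(‖r_6‖/‖r_5‖)^p = 1.510e-2·(0.269498)^1.6180 = 1.510e-2·0.11985 ≈ 0.00181.

1.8e-3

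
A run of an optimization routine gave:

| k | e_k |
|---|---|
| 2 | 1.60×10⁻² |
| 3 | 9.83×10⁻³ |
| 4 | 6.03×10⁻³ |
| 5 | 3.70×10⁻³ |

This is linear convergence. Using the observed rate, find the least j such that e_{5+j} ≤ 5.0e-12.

Rate ρ ≈ e_5/e_4 = 3.70×10⁻³/6.03×10⁻³ = 0.6136.
After j more steps, e_{5+j} ≈ 3.70×10⁻³·ρ^j; need ρ^j ≤ 5.0e-12/3.70×10⁻³ = 1.35135e-09.
j ≥ ln(1.35135e-09)/ln(0.6136) = -20.4222/-0.48841 = 41.814.
So 42 more iterations are needed.

42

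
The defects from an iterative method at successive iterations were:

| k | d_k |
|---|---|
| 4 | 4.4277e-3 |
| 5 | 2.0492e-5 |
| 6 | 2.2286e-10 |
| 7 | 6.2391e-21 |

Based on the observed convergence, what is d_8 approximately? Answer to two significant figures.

2.3e-43

First estimate the order: p ≈ ln(d_7/d_6) / ln(d_6/d_5) = ln(6.2391e-21/2.2286e-10)/ln(2.2286e-10/2.0492e-5) = ln(2.79956e-11)/ln(1.08755e-05) ≈ 2.1261.
Then d_8 ≈ d_7·(d_7/d_6)^p = 6.2391e-21·(2.79956e-11)^2.1261 = 6.2391e-21·3.6598e-23 ≈ 2.283e-43.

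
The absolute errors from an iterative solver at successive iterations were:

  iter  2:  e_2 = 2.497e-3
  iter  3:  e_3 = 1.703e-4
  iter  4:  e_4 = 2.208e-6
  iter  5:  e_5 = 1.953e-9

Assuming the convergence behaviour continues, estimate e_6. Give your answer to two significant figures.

First estimate the order: p ≈ ln(e_5/e_4) / ln(e_4/e_3) = ln(1.953e-9/2.208e-6)/ln(2.208e-6/1.703e-4) = ln(0.000884511)/ln(0.0129654) ≈ 1.6179.
Then e_6 ≈ e_5·(e_5/e_4)^p = 1.953e-9·(0.000884511)^1.6179 = 1.953e-9·1.14834e-05 ≈ 2.243e-14.

2.2e-14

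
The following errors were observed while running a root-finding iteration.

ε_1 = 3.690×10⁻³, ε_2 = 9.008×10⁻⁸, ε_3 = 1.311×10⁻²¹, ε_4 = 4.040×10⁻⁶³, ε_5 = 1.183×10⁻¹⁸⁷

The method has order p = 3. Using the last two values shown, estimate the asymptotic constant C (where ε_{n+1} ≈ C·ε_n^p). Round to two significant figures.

1.8

C ≈ ε_5 / ε_4^3
  = 1.183×10⁻¹⁸⁷ / (4.040×10⁻⁶³)^3
  = 1.183×10⁻¹⁸⁷ / 6.59393e-188 ≈ 1.7941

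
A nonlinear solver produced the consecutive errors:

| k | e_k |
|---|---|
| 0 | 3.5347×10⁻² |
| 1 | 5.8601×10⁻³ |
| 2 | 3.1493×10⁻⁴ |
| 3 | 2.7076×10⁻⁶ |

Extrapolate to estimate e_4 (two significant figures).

1.2e-9

First estimate the order: p ≈ ln(e_3/e_2) / ln(e_2/e_1) = ln(2.7076×10⁻⁶/3.1493×10⁻⁴)/ln(3.1493×10⁻⁴/5.8601×10⁻³) = ln(0.00859747)/ln(0.0537414) ≈ 1.6269.
Then e_4 ≈ e_3·(e_3/e_2)^p = 2.7076×10⁻⁶·(0.00859747)^1.6269 = 2.7076×10⁻⁶·0.000435941 ≈ 1.18e-09.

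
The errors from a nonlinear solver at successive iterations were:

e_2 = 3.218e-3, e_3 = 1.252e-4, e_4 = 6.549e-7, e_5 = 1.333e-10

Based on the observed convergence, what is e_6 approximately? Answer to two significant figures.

First estimate the order: p ≈ ln(e_5/e_4) / ln(e_4/e_3) = ln(1.333e-10/6.549e-7)/ln(6.549e-7/1.252e-4) = ln(0.000203543)/ln(0.00523083) ≈ 1.6180.
Then e_6 ≈ e_5·(e_5/e_4)^p = 1.333e-10·(0.000203543)^1.6180 = 1.333e-10·1.06514e-06 ≈ 1.42e-16.

1.4e-16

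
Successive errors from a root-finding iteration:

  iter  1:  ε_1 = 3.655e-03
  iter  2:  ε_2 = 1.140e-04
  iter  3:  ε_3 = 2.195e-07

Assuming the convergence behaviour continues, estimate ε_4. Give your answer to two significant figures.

2.8e-12

First estimate the order: p ≈ ln(ε_3/ε_2) / ln(ε_2/ε_1) = ln(2.195e-07/1.140e-04)/ln(1.140e-04/3.655e-03) = ln(0.00192544)/ln(0.0311902) ≈ 1.8031.
Then ε_4 ≈ ε_3·(ε_3/ε_2)^p = 2.195e-07·(0.00192544)^1.8031 = 2.195e-07·1.2698e-05 ≈ 2.787e-12.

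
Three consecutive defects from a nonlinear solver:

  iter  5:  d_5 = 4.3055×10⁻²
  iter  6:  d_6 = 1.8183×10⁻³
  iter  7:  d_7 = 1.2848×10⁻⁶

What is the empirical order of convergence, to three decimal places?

p ≈ ln(d_7/d_6) / ln(d_6/d_5)
  = ln(1.2848×10⁻⁶/1.8183×10⁻³) / ln(1.8183×10⁻³/4.3055×10⁻²)
  = ln(0.000706594) / ln(0.042232)
  = -7.255054 / -3.164577 ≈ 2.292583

2.293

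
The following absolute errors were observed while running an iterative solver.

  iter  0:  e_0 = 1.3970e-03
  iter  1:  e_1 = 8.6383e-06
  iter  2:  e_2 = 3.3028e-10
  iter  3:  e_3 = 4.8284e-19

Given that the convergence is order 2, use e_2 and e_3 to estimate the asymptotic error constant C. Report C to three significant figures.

C ≈ e_3 / e_2^2
  = 4.8284e-19 / (3.3028e-10)^2
  = 4.8284e-19 / 1.09085e-19 ≈ 4.4263

4.43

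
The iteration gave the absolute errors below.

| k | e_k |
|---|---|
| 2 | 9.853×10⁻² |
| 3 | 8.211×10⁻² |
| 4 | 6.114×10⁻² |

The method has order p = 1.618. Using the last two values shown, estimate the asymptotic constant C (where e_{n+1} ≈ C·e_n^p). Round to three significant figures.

3.49

C ≈ e_4 / e_3^1.618
  = 6.114×10⁻² / (8.211×10⁻²)^1.618
  = 6.114×10⁻² / 0.0175183 ≈ 3.4901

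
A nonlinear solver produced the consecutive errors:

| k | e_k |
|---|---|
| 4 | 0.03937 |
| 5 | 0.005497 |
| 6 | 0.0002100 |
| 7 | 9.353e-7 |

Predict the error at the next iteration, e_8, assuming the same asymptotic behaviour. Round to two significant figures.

1.2e-10

First estimate the order: p ≈ ln(e_7/e_6) / ln(e_6/e_5) = ln(9.353e-7/0.0002100)/ln(0.0002100/0.005497) = ln(0.00445381)/ln(0.0382027) ≈ 1.6583.
Then e_8 ≈ e_7·(e_7/e_6)^p = 9.353e-7·(0.00445381)^1.6583 = 9.353e-7·0.000126151 ≈ 1.18e-10.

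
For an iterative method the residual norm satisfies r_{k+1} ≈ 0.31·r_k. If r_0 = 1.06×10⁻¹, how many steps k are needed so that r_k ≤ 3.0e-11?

After k steps, r_k ≈ 1.06×10⁻¹·0.31^k.
Need 0.31^k ≤ 3.0e-11/1.06×10⁻¹ = 2.83019e-10.
k ≥ ln(2.83019e-10)/ln(0.31) = -21.9855/-1.17118 = 18.772.
Smallest integer k = 19.

19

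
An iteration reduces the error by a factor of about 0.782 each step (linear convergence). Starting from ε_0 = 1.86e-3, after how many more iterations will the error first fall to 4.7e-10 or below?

After k steps, ε_k ≈ 1.86e-3·0.782^k.
Need 0.782^k ≤ 4.7e-10/1.86e-3 = 2.52688e-07.
k ≥ ln(2.52688e-07)/ln(0.782) = -15.1911/-0.24590 = 61.778.
Smallest integer k = 62.

62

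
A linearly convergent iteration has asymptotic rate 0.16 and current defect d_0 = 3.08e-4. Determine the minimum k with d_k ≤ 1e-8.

6

After k steps, d_k ≈ 3.08e-4·0.16^k.
Need 0.16^k ≤ 1e-8/3.08e-4 = 3.24675e-05.
k ≥ ln(3.24675e-05)/ln(0.16) = -10.3353/-1.83258 = 5.640.
Smallest integer k = 6.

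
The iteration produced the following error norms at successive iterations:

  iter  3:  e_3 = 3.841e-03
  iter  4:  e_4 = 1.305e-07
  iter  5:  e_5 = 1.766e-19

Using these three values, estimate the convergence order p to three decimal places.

2.656

p ≈ ln(e_5/e_4) / ln(e_4/e_3)
  = ln(1.766e-19/1.305e-07) / ln(1.305e-07/3.841e-03)
  = ln(1.35326e-12) / ln(3.39755e-05)
  = -27.328505 / -10.289871 ≈ 2.655865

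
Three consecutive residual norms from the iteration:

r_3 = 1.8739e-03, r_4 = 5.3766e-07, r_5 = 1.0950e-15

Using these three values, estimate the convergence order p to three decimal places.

p ≈ ln(r_5/r_4) / ln(r_4/r_3)
  = ln(1.0950e-15/5.3766e-07) / ln(5.3766e-07/1.8739e-03)
  = ln(2.0366e-09) / ln(0.00028692)
  = -20.011984 / -8.156307 ≈ 2.453559

2.454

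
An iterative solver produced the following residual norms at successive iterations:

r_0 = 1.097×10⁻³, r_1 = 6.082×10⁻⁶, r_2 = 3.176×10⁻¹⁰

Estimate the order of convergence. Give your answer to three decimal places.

1.898

p ≈ ln(r_2/r_1) / ln(r_1/r_0)
  = ln(3.176×10⁻¹⁰/6.082×10⁻⁶) / ln(6.082×10⁻⁶/1.097×10⁻³)
  = ln(5.22197e-05) / ln(0.00554421)
  = -9.860051 / -5.195001 ≈ 1.897988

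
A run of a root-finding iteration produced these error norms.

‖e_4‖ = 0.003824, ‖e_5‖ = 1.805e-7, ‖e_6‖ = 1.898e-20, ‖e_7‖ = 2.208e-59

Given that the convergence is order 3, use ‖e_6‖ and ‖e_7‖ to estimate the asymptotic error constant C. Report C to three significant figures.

3.23

C ≈ ‖e_7‖ / ‖e_6‖^3
  = 2.208e-59 / (1.898e-20)^3
  = 2.208e-59 / 6.83736e-60 ≈ 3.2293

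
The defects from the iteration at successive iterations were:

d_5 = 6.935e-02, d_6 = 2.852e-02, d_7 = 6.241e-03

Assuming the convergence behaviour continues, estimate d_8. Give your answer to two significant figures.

First estimate the order: p ≈ ln(d_7/d_6) / ln(d_6/d_5) = ln(6.241e-03/2.852e-02)/ln(2.852e-02/6.935e-02) = ln(0.218829)/ln(0.411247) ≈ 1.7100.
Then d_8 ≈ d_7·(d_7/d_6)^p = 6.241e-03·(0.218829)^1.7100 = 6.241e-03·0.0744011 ≈ 0.0004643.

4.6e-4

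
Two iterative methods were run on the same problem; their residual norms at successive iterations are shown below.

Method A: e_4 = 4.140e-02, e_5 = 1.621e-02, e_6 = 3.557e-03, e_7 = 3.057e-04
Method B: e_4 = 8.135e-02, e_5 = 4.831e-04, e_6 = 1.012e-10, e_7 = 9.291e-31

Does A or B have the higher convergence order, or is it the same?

B

Method A: p ≈ ln(3.057e-04/3.557e-03)/ln(3.557e-03/1.621e-02) ≈ 1.62.
Method B: p ≈ ln(9.291e-31/1.012e-10)/ln(1.012e-10/4.831e-04) ≈ 3.00.
Method B has the higher order (≈3.0 vs ≈1.6).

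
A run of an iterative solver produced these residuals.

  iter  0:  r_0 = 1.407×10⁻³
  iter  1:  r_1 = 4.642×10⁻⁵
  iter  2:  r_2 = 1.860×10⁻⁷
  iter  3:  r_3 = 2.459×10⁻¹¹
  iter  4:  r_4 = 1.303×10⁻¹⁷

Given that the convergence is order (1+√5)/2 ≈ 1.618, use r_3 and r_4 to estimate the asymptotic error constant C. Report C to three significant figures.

1.91

C ≈ r_4 / r_3^1.618
  = 1.303×10⁻¹⁷ / (2.459×10⁻¹¹)^1.618
  = 1.303×10⁻¹⁷ / 6.82727e-18 ≈ 1.9085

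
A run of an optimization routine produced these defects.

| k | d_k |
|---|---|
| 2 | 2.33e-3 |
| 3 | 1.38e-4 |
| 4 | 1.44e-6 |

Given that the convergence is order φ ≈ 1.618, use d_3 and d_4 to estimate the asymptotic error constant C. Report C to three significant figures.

C ≈ d_4 / d_3^1.618
  = 1.44e-6 / (1.38e-4)^1.618
  = 1.44e-6 / 5.67969e-07 ≈ 2.5354

2.54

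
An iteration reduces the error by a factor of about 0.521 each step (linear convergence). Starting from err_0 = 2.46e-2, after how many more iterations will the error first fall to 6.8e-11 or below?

31

After k steps, err_k ≈ 2.46e-2·0.521^k.
Need 0.521^k ≤ 6.8e-11/2.46e-2 = 2.76423e-09.
k ≥ ln(2.76423e-09)/ln(0.521) = -19.7065/-0.65201 = 30.224.
Smallest integer k = 31.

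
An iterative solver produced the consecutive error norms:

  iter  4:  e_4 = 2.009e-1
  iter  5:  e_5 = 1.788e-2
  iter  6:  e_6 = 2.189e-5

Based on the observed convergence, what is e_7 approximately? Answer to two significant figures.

First estimate the order: p ≈ ln(e_6/e_5) / ln(e_5/e_4) = ln(2.189e-5/1.788e-2)/ln(1.788e-2/2.009e-1) = ln(0.00122427)/ln(0.0889995) ≈ 2.7718.
Then e_7 ≈ e_6·(e_6/e_5)^p = 2.189e-5·(0.00122427)^2.7718 = 2.189e-5·8.47575e-09 ≈ 1.855e-13.

1.9e-13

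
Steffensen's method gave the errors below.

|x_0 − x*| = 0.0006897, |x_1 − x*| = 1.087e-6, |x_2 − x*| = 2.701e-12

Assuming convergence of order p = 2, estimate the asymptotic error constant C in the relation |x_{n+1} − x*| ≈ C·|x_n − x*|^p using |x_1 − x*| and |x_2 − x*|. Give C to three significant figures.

2.29

C ≈ |x_2 − x*| / |x_1 − x*|^2
  = 2.701e-12 / (1.087e-6)^2
  = 2.701e-12 / 1.18157e-12 ≈ 2.2859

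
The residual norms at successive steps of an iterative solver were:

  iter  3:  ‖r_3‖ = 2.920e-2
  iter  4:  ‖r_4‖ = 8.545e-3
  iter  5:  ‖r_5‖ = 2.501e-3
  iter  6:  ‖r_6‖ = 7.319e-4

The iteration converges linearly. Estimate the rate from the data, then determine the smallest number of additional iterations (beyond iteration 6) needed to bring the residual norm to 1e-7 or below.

8

Rate ρ ≈ ‖r_6‖/‖r_5‖ = 7.319e-4/2.501e-3 = 0.2926.
After j more steps, ‖r_{6+j}‖ ≈ 7.319e-4·ρ^j; need ρ^j ≤ 1e-7/7.319e-4 = 0.000136631.
j ≥ ln(0.000136631)/ln(0.2926) = -8.8982/-1.22895 = 7.240.
So 8 more iterations are needed.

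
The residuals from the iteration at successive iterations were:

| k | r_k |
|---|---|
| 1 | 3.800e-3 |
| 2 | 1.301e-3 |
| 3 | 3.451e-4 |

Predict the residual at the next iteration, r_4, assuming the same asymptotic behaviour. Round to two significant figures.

6.7e-5

First estimate the order: p ≈ ln(r_3/r_2) / ln(r_2/r_1) = ln(3.451e-4/1.301e-3)/ln(1.301e-3/3.800e-3) = ln(0.265257)/ln(0.342368) ≈ 1.2381.
Then r_4 ≈ r_3·(r_3/r_2)^p = 3.451e-4·(0.265257)^1.2381 = 3.451e-4·0.193394 ≈ 6.674e-05.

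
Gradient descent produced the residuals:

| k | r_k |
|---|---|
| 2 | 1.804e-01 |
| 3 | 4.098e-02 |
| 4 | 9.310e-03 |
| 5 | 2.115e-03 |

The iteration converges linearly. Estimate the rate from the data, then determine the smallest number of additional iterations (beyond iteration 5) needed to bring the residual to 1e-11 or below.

13

Rate ρ ≈ r_5/r_4 = 2.115e-03/9.310e-03 = 0.2272.
After j more steps, r_{5+j} ≈ 2.115e-03·ρ^j; need ρ^j ≤ 1e-11/2.115e-03 = 4.72813e-09.
j ≥ ln(4.72813e-09)/ln(0.2272) = -19.1697/-1.48192 = 12.936.
So 13 more iterations are needed.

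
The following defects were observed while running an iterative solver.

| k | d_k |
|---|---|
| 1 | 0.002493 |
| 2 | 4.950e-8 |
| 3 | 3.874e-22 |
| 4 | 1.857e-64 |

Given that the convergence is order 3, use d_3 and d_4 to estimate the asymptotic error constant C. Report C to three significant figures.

C ≈ d_4 / d_3^3
  = 1.857e-64 / (3.874e-22)^3
  = 1.857e-64 / 5.81405e-65 ≈ 3.194

3.19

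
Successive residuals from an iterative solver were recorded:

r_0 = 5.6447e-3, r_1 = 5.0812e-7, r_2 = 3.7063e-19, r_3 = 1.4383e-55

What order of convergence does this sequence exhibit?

3

Consecutive ratios: r_3/r_2 = 1.4383e-55/3.7063e-19 = 3.88069e-37, r_2/r_1 = 3.7063e-19/5.0812e-7 = 7.29414e-13.
p ≈ ln(3.88069e-37)/ln(7.29414e-13) = -83.8396/-27.9465 ≈ 3.00.
So the convergence is cubic (order 3).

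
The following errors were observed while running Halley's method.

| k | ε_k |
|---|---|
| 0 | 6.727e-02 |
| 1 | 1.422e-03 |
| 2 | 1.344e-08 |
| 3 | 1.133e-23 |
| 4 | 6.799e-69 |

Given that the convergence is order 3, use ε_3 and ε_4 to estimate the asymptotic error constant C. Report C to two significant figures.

4.7

C ≈ ε_4 / ε_3^3
  = 6.799e-69 / (1.133e-23)^3
  = 6.799e-69 / 1.45442e-69 ≈ 4.6747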